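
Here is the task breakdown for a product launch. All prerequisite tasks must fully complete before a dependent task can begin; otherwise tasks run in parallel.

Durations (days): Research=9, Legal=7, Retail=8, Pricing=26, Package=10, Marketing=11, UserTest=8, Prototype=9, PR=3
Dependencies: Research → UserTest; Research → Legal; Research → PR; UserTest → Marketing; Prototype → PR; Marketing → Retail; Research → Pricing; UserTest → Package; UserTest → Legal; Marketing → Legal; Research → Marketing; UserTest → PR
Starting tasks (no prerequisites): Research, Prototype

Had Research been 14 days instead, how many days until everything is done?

Critical path before the change: Research→UserTest→Marketing→Retail = 9+8+11+8 = 36 giving 36 days.
Research is on the critical path; changing it to 14 makes that path 41 days.
No other chain overtakes it, so the finish is 41 days.

41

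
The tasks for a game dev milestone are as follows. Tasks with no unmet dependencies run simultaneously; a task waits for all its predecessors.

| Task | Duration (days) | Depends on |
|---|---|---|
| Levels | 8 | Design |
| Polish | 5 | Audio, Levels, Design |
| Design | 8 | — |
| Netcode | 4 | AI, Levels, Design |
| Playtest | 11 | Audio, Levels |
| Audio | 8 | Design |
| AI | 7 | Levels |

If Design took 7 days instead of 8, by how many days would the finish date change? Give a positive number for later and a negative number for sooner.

The binding path is Design→Levels→AI→Netcode = 8+8+7+4 = 27; finish at 27 days.
Since Design is critical, the -1 change carries straight to that chain (now 26 days).
The critical path is still Design→Levels→AI→Netcode; finish is now 26 days.
Change in finish: 26 − 27 = -1 days.

-1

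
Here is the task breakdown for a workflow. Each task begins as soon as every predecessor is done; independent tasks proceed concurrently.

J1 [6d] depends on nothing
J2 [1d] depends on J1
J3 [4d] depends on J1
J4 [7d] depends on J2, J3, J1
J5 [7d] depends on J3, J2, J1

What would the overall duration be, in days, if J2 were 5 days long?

18

Critical path before the change: J1→J3→J4 = 6+4+7 = 17 giving 17 days.
The longest path through J2 is only 14 days, so J2 has float 3.
The binding chain switches to J1→J2→J4 = 6+5+7 = 18; finish 18 days.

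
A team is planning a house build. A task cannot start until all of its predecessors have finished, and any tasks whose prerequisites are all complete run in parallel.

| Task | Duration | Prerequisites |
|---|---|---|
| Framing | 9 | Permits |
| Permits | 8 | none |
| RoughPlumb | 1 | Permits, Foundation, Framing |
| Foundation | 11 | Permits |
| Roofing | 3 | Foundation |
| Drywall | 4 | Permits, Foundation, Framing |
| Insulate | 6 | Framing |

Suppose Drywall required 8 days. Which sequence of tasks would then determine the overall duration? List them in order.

The binding path is Permits→Foundation→Drywall = 8+11+4 = 23; finish at 23 days.
Drywall lies on that path, so at 8 days the path becomes 27 days.
The critical path is still Permits→Foundation→Drywall; finish is now 27 days.

Permits, Foundation, Drywall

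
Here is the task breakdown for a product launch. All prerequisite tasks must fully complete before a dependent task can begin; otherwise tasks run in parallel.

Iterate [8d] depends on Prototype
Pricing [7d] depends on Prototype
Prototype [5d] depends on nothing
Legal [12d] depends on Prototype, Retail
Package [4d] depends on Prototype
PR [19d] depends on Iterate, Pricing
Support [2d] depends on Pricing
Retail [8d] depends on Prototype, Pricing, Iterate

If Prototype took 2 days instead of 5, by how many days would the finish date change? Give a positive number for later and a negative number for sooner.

Baseline: Prototype→Iterate→Retail→Legal = 5+8+8+12 = 33 → 33 days.
Since Prototype is critical, the -3 change carries straight to that chain (now 30 days).
The critical path is still Prototype→Iterate→Retail→Legal; finish is now 30 days.
Change in finish: 30 − 33 = -3 days.

-3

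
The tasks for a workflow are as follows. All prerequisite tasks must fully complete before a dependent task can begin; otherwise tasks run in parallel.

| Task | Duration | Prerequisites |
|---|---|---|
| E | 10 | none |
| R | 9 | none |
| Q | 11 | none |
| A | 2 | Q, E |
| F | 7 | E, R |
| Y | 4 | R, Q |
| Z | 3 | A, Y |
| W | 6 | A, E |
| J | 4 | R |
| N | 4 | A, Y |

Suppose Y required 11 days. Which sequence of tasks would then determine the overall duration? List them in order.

The binding path is Q→Y→N = 11+4+4 = 19; finish at 19 days.
Y lies on that path, so at 11 days the path becomes 26 days.
No other chain overtakes it, so the finish is 26 days.

Q, Y, N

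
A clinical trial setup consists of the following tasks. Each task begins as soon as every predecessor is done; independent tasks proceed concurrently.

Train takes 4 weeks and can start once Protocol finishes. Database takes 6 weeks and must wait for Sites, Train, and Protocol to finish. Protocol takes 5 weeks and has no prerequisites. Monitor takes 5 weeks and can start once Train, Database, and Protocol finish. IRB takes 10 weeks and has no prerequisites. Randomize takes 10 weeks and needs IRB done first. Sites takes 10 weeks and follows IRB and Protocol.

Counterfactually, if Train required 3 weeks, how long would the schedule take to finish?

31

Actual critical path: IRB→Sites→Database→Monitor = 10+10+6+5 = 31 ⇒ 31 weeks.
Train is off the critical path — its longest chain is 20 weeks, giving 11 of slack.
The critical path is still IRB→Sites→Database→Monitor; finish is now 31 weeks.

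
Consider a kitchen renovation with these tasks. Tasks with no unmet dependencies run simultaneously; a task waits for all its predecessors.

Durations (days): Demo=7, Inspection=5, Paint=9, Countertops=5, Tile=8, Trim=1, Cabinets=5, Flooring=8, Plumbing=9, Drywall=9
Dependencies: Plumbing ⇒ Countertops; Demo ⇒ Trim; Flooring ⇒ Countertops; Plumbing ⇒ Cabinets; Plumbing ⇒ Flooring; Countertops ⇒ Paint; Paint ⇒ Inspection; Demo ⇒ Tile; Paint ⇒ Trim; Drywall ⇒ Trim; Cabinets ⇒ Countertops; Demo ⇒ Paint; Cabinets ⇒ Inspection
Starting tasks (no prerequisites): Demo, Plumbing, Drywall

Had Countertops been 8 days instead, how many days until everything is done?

39

As given, the longest chain is Plumbing→Flooring→Countertops→Paint→Inspection = 9+8+5+9+5 = 36, so the finish is 36 days.
Countertops lies on that path, so at 8 days the path becomes 39 days.
That remains the longest chain; total 39 days.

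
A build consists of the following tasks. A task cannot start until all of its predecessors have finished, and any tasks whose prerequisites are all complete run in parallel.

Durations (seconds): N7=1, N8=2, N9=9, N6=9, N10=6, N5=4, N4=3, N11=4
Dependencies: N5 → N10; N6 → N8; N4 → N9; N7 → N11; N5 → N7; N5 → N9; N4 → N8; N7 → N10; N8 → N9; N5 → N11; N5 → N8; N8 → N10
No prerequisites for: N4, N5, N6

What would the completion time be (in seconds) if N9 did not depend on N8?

With the dependency in place, N6→N8→N9 = 9+2+9 = 20 sets the finish at 20 seconds.
Without N8→N9, N9's earliest start moves from 11 to 4.
The longest chain is now N6→N8→N10 = 9+2+6 = 17, so the build takes 17 seconds.

17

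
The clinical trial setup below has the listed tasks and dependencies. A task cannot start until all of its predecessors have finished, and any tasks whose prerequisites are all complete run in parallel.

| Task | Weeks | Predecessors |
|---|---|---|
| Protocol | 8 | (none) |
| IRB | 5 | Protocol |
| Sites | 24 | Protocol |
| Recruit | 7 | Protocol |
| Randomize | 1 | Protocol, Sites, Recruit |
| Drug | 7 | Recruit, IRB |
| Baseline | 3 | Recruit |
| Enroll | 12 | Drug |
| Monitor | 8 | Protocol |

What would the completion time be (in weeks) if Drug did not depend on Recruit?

With the dependency in place, Protocol→Recruit→Drug→Enroll = 8+7+7+12 = 34 sets the finish at 34 weeks.
Without Recruit→Drug, Drug's earliest start moves from 15 to 13.
The longest chain is now Protocol→Sites→Randomize = 8+24+1 = 33, so the plan takes 33 weeks.

33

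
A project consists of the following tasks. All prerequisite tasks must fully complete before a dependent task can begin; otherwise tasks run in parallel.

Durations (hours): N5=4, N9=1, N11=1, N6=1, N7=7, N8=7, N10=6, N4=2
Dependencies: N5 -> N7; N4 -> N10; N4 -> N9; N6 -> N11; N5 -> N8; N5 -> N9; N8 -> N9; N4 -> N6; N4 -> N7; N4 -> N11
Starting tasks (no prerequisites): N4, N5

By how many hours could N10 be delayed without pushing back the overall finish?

4

N5→N8→N9 = 4+7+1 = 12 sets the makespan at 12 hours.
Longest path through N10: 8 hours (earliest finish 8, latest finish 12).
Float = 12 − 8 = 4.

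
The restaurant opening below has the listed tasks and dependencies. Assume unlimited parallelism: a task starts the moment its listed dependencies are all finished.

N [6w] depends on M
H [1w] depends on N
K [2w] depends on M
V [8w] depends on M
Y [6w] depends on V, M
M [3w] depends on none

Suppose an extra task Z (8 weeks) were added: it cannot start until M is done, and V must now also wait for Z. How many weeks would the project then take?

Originally the project takes 17 weeks.
With Z inserted, V now waits for max(M, Z).
New critical path: M→Z→V→Y = 3+8+8+6 = 25 ⇒ 25 weeks.

25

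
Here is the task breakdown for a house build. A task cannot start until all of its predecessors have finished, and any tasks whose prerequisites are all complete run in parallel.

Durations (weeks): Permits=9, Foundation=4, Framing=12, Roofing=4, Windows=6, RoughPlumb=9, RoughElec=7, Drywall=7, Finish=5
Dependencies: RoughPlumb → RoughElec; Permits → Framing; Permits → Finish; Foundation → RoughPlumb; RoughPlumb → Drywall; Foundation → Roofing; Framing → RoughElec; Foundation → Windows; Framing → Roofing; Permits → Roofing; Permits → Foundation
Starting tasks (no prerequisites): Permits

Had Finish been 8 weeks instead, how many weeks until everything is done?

Critical path before the change: Permits→Foundation→RoughPlumb→RoughElec = 9+4+9+7 = 29 giving 29 weeks.
Finish has 15 weeks of float (longest path through it is 14).
That remains the longest chain; total 29 weeks.

29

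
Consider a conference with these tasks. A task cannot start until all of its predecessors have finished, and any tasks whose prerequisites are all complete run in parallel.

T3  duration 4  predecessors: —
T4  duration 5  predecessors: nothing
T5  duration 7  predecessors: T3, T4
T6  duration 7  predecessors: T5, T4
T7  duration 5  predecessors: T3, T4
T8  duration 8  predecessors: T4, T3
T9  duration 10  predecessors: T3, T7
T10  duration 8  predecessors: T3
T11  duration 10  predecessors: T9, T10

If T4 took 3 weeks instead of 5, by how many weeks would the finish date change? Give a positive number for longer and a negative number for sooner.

-1

Actual critical path: T4→T7→T9→T11 = 5+5+10+10 = 30 ⇒ 30 weeks.
Since T4 is critical, the -2 change carries straight to that chain (now 28 weeks).
Now T3→T7→T9→T11 = 4+5+10+10 = 29 is longest, so the finish becomes 29 weeks.
Change in finish: 29 − 30 = -1 weeks.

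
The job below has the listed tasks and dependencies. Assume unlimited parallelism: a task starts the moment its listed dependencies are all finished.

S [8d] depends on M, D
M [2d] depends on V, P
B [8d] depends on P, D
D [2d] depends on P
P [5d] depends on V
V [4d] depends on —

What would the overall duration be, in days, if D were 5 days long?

Baseline: V→P→D→S = 4+5+2+8 = 19 → 19 days.
Since D is critical, the +3 change carries straight to that chain (now 22 days).
The critical path is still V→P→D→S; finish is now 22 days.

22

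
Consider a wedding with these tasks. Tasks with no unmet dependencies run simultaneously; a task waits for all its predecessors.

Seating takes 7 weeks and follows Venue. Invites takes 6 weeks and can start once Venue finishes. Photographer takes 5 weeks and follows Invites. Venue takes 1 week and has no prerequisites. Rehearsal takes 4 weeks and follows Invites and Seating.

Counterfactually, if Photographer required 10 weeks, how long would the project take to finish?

17

The binding path is Venue→Invites→Photographer = 1+6+5 = 12; finish at 12 weeks.
Since Photographer is critical, the +5 change carries straight to that chain (now 17 weeks).
The critical path is still Venue→Invites→Photographer; finish is now 17 weeks.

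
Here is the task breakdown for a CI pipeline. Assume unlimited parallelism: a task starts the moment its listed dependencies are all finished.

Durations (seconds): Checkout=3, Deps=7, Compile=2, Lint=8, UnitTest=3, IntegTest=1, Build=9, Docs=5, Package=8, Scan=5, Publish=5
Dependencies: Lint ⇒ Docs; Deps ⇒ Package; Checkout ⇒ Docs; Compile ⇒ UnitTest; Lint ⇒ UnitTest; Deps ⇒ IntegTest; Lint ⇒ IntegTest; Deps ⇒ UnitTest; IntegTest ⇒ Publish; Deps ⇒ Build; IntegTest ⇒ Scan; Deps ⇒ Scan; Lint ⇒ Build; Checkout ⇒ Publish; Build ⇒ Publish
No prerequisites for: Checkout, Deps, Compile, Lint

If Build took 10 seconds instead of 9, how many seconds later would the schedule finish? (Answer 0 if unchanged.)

1

Actual critical path: Lint→Build→Publish = 8+9+5 = 22 ⇒ 22 seconds.
Build is on the critical path; changing it to 10 makes that path 23 seconds.
The critical path is still Lint→Build→Publish; finish is now 23 seconds.
Change in finish: 23 − 22 = +1 seconds.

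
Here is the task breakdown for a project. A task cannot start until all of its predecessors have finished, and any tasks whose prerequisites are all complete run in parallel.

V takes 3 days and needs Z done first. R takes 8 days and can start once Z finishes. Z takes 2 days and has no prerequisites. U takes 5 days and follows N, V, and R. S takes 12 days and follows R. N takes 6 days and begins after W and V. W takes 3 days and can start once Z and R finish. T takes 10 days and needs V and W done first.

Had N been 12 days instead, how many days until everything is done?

30

Actual critical path: Z→R→W→N→U = 2+8+3+6+5 = 24 ⇒ 24 days.
Since N is critical, the +6 change carries straight to that chain (now 30 days).
The critical path is still Z→R→W→N→U; finish is now 30 days.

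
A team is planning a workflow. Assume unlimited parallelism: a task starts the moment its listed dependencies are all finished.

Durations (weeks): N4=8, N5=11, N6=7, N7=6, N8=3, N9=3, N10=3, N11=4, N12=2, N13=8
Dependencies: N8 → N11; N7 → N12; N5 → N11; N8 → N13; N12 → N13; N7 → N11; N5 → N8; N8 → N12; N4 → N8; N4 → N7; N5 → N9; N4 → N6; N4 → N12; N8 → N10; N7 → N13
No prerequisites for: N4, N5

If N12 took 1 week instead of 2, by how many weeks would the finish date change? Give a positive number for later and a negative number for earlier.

The binding path is N4→N7→N12→N13 = 8+6+2+8 = 24; finish at 24 weeks.
N12 is on the critical path; changing it to 1 makes that path 23 weeks.
No other chain overtakes it, so the finish is 23 weeks.
Change in finish: 23 − 24 = -1 weeks.

-1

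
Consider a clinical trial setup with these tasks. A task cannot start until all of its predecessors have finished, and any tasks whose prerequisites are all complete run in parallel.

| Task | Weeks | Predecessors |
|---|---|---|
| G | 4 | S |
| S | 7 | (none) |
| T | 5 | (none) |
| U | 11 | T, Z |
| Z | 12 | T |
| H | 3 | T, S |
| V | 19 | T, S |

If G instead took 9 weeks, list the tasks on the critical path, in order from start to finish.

The binding path is T→Z→U = 5+12+11 = 28; finish at 28 weeks.
G has 17 weeks of float (longest path through it is 11).
The critical path is still T→Z→U; finish is now 28 weeks.

T, Z, U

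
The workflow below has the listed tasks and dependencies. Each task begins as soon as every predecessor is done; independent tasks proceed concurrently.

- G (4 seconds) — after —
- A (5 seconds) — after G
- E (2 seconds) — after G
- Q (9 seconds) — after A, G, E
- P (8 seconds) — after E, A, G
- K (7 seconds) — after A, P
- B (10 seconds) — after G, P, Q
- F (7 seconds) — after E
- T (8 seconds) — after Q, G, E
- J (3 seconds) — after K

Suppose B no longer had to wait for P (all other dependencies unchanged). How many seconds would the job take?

Before: longest chain G→A→Q→B = 4+5+9+10 = 28, finish 28.
Dropping P→B doesn't change B's earliest start (18); another predecessor still binds.
After: G→A→Q→B = 4+5+9+10 = 28 → 28 seconds.

28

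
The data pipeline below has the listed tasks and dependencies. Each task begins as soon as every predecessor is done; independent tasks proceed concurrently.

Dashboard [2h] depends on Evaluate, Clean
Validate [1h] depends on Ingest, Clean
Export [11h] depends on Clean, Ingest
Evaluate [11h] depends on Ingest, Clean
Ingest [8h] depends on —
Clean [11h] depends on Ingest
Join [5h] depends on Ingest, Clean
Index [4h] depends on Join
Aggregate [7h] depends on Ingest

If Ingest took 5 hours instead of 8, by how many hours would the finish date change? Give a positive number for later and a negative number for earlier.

-3

As given, the longest chain is Ingest→Clean→Evaluate→Dashboard = 8+11+11+2 = 32, so the finish is 32 hours.
Ingest is on the critical path; changing it to 5 makes that path 29 hours.
That remains the longest chain; total 29 hours.
Change in finish: 29 − 32 = -3 hours.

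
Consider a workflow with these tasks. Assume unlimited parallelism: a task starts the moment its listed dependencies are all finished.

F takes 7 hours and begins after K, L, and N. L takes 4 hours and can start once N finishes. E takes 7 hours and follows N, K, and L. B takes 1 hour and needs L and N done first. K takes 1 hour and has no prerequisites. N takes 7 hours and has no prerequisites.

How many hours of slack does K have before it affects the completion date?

10

Critical path: N→L→F = 7+4+7 = 18, so the finish is 18 hours.
Longest path through K: 8 hours (earliest finish 1, latest finish 11).
Slack of K = 10 − 0 = 10 hours.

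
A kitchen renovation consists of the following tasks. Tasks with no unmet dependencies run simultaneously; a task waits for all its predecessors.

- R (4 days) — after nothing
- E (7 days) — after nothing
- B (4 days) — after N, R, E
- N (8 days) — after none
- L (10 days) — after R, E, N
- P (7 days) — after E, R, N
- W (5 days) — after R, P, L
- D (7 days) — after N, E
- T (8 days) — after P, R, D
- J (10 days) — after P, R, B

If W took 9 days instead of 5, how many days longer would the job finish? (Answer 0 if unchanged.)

Critical path before the change: N→P→J = 8+7+10 = 25 giving 25 days.
W has 2 days of float (longest path through it is 23).
New critical path: N→L→W = 8+10+9 = 27 ⇒ 27 days.
Change in finish: 27 − 25 = +2 days.

2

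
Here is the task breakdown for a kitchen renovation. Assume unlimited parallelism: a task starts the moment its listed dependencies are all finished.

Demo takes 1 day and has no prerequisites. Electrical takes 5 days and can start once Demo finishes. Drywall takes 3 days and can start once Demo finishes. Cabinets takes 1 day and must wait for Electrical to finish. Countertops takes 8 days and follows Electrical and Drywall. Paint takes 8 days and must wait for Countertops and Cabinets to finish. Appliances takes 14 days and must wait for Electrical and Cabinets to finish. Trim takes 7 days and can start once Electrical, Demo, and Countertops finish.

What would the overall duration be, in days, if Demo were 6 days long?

The binding path is Demo→Electrical→Countertops→Paint = 1+5+8+8 = 22; finish at 22 days.
Demo is on the critical path; changing it to 6 makes that path 27 days.
That remains the longest chain; total 27 days.

27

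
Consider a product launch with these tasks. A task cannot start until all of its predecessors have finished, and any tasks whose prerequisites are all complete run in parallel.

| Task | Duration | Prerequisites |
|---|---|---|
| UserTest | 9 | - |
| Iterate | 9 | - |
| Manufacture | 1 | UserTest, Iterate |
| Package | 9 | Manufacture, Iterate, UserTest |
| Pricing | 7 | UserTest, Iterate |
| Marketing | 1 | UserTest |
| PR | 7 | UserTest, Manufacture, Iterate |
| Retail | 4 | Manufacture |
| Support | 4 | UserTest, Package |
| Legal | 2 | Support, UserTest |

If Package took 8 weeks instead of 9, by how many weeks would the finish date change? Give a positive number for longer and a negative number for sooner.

Critical path before the change: UserTest→Manufacture→Package→Support→Legal = 9+1+9+4+2 = 25 giving 25 weeks.
Since Package is critical, the -1 change carries straight to that chain (now 24 weeks).
The critical path is still UserTest→Manufacture→Package→Support→Legal; finish is now 24 weeks.
Change in finish: 24 − 25 = -1 weeks.

-1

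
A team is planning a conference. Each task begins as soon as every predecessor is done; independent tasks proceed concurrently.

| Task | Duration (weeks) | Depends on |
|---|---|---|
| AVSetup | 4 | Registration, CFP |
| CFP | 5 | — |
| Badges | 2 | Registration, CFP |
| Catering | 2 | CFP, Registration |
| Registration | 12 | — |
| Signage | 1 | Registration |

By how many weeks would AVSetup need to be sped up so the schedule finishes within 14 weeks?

Current finish: 16 weeks; target: 14.
AVSetup is on every critical path, so each week cut from AVSetup cuts the finish by one (this holds down to a finish of 14).
Need 16 − 14 = 2 weeks off AVSetup → AVSetup becomes 2 weeks, finish becomes 14.

2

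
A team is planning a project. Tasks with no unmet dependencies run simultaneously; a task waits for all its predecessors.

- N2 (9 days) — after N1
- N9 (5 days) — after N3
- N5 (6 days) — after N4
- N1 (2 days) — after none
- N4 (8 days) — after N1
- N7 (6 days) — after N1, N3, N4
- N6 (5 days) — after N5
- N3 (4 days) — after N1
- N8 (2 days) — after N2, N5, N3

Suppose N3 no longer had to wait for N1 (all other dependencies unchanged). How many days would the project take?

21

Before: longest chain N1→N4→N5→N6 = 2+8+6+5 = 21, finish 21.
Without N1→N3, N3's earliest start moves from 2 to 0.
After: N1→N4→N5→N6 = 2+8+6+5 = 21 → 21 days.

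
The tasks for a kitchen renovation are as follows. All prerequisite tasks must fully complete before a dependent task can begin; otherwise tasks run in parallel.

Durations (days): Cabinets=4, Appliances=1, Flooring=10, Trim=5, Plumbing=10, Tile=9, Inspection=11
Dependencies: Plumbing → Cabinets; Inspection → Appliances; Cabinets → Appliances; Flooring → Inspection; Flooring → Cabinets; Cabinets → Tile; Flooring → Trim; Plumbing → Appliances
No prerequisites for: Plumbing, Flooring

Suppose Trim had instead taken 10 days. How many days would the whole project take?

Baseline: Plumbing→Cabinets→Tile = 10+4+9 = 23 → 23 days.
The longest path through Trim is only 15 days, so Trim has float 8.
The critical path is still Plumbing→Cabinets→Tile; finish is now 23 days.

23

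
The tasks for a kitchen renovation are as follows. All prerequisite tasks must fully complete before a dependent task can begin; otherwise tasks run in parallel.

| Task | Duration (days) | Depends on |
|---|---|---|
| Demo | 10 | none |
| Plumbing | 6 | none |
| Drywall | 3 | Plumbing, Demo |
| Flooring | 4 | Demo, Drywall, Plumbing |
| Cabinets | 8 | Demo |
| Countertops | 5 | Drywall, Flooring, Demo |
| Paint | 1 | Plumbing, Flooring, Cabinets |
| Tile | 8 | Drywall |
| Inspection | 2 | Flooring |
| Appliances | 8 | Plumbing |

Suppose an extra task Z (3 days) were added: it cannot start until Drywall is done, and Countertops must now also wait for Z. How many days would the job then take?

22

Originally the job takes 22 days.
With Z inserted, Countertops now waits for max(Drywall, Flooring, Demo, Z).
New critical path: Demo→Drywall→Flooring→Countertops = 10+3+4+5 = 22 ⇒ 22 days.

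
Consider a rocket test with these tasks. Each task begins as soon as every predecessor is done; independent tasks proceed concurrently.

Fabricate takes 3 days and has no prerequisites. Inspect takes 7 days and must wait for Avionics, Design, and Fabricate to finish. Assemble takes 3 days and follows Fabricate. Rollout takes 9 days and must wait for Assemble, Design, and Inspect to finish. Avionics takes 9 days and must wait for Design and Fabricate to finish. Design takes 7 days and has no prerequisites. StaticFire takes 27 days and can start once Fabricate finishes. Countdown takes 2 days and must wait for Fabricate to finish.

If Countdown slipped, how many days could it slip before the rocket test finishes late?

27

The longest chain is Design→Avionics→Inspect→Rollout = 7+9+7+9 = 32; overall finish 32 days.
Countdown finishes as early as 5 and must finish by 32.
Slack of Countdown = 30 − 3 = 27 days.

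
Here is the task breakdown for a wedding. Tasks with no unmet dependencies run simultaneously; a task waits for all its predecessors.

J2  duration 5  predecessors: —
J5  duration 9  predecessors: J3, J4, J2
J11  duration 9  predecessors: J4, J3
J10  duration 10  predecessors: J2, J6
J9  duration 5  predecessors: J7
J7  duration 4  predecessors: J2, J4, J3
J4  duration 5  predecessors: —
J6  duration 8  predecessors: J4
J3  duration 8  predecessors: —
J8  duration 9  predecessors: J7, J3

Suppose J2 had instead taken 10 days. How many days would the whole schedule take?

23

As given, the longest chain is J4→J6→J10 = 5+8+10 = 23, so the finish is 23 days.
J2 is off the critical path — its longest chain is 18 days, giving 5 of slack.
The binding chain switches to J2→J7→J8 = 10+4+9 = 23; finish 23 days.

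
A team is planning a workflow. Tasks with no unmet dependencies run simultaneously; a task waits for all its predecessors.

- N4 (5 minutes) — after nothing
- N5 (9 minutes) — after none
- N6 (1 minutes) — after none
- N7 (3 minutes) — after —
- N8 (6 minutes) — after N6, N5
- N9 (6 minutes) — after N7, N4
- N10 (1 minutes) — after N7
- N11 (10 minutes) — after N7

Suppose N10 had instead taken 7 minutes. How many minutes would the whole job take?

Actual critical path: N5→N8 = 9+6 = 15 ⇒ 15 minutes.
The longest path through N10 is only 4 minutes, so N10 has float 11.
No other chain overtakes it, so the finish is 15 minutes.

15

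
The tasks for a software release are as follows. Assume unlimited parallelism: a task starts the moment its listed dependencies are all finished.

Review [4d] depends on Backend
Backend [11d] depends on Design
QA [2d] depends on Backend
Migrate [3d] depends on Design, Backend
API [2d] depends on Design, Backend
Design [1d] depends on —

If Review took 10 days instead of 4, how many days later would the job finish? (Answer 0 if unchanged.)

Critical path before the change: Design→Backend→Review = 1+11+4 = 16 giving 16 days.
Since Review is critical, the +6 change carries straight to that chain (now 22 days).
No other chain overtakes it, so the finish is 22 days.
Change in finish: 22 − 16 = +6 days.

6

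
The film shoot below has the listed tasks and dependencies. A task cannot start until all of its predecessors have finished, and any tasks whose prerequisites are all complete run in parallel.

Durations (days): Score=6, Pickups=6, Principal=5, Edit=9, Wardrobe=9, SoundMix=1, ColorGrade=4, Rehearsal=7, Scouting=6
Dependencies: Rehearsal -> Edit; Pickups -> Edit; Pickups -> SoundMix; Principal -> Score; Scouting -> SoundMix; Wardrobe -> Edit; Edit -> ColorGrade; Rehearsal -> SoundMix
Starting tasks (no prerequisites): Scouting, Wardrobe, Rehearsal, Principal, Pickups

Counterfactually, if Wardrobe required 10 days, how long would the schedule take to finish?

23

Baseline: Wardrobe→Edit→ColorGrade = 9+9+4 = 22 → 22 days.
Wardrobe is on the critical path; changing it to 10 makes that path 23 days.
That remains the longest chain; total 23 days.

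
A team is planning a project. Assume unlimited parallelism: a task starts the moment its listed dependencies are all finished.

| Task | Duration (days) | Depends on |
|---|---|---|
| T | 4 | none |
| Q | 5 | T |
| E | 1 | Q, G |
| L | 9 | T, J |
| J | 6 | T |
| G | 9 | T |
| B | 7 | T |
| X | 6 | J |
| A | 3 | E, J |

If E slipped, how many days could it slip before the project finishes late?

T→J→L = 4+6+9 = 19 sets the makespan at 19 days.
E finishes as early as 14 and must finish by 16.
So E can slip 16 − 14 = 2 days.

2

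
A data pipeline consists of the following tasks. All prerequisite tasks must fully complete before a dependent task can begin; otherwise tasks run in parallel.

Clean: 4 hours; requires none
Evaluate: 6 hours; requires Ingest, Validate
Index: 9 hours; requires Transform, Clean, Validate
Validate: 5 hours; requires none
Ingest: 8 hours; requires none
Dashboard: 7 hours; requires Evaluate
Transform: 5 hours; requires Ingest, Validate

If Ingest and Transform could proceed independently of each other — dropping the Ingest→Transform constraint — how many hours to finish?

Original critical path: Ingest→Transform→Index = 8+5+9 = 22 ⇒ 22 hours.
Without Ingest→Transform, Transform's earliest start moves from 8 to 5.
The longest chain is now Ingest→Evaluate→Dashboard = 8+6+7 = 21, so the plan takes 21 hours.

21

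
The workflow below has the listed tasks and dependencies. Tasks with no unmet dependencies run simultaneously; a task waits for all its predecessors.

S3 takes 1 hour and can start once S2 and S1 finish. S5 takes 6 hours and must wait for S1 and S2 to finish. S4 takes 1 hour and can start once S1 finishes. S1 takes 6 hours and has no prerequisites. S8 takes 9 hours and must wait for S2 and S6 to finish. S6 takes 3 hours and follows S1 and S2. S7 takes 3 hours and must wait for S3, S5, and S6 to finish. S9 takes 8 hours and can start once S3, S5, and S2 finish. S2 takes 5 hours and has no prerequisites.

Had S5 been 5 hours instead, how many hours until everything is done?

Critical path before the change: S1→S5→S9 = 6+6+8 = 20 giving 20 hours.
S5 is on the critical path; changing it to 5 makes that path 19 hours.
That remains the longest chain; total 19 hours.

19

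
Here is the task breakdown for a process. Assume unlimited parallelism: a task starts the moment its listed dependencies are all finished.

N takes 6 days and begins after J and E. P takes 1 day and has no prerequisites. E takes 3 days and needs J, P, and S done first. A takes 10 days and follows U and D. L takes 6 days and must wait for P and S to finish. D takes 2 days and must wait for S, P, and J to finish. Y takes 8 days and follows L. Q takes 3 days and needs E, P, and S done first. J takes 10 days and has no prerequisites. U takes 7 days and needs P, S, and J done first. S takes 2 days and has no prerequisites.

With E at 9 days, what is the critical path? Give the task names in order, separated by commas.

J, U, A

Baseline: J→U→A = 10+7+10 = 27 → 27 days.
E has 8 days of float (longest path through it is 19).
That remains the longest chain; total 27 days.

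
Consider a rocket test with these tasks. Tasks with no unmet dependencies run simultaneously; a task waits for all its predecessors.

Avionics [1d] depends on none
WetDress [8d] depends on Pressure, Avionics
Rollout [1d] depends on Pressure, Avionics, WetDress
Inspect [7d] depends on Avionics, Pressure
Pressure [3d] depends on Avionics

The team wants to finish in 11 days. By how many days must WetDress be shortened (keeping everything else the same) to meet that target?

2

Current finish: 13 days; target: 11.
WetDress is on every critical path, so each day cut from WetDress cuts the finish by one (this holds down to a finish of 11).
Need 13 − 11 = 2 days off WetDress → WetDress becomes 6 days, finish becomes 11.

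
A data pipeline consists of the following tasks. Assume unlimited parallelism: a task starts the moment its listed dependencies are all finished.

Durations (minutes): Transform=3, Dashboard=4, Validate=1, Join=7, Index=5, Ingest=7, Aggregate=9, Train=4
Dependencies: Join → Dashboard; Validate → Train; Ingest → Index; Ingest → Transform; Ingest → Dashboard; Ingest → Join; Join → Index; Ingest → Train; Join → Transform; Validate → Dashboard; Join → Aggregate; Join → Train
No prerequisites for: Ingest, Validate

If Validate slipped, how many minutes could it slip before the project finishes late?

The longest chain is Ingest→Join→Aggregate = 7+7+9 = 23; overall finish 23 minutes.
The longest chain containing Validate totals 5 minutes.
Float = 23 − 5 = 18.

18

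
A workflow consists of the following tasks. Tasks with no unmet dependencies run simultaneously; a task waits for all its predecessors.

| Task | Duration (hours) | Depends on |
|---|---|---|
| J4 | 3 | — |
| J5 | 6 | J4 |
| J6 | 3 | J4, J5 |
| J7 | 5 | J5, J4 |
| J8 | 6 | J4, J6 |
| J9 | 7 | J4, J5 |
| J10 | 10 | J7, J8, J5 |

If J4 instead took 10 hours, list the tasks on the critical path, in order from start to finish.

The binding path is J4→J5→J6→J8→J10 = 3+6+3+6+10 = 28; finish at 28 hours.
Since J4 is critical, the +7 change carries straight to that chain (now 35 hours).
No other chain overtakes it, so the finish is 35 hours.

J4, J5, J6, J8, J10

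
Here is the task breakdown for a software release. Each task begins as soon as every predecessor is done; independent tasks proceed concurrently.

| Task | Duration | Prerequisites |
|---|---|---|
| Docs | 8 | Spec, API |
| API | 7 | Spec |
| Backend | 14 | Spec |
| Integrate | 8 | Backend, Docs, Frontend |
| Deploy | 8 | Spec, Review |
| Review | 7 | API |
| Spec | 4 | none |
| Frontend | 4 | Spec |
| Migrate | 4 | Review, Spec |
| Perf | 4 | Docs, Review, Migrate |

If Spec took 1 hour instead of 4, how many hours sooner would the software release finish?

3

Baseline: Spec→API→Docs→Integrate = 4+7+8+8 = 27 → 27 hours.
Spec is on the critical path; changing it to 1 makes that path 24 hours.
The critical path is still Spec→API→Docs→Integrate; finish is now 24 hours.
Change in finish: 24 − 27 = -3 hours.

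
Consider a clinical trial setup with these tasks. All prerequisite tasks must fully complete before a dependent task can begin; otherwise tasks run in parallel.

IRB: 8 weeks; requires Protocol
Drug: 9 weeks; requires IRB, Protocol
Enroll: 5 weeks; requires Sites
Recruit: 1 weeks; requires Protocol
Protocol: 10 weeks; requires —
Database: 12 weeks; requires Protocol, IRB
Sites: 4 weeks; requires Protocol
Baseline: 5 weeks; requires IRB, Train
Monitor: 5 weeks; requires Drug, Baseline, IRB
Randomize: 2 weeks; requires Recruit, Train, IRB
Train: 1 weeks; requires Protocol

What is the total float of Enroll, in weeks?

13

Critical path: Protocol→IRB→Drug→Monitor = 10+8+9+5 = 32, so the finish is 32 weeks.
Enroll finishes as early as 19 and must finish by 32.
So Enroll can slip 32 − 19 = 13 weeks.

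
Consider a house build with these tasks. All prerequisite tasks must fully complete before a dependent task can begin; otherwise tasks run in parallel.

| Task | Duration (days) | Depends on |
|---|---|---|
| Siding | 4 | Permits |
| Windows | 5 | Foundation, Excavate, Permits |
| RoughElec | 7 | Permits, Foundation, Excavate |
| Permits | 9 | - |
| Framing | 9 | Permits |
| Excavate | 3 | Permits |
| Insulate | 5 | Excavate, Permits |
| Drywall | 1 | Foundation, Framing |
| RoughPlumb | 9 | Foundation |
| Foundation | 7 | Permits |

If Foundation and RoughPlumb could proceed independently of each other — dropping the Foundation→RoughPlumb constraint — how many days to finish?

Before: longest chain Permits→Foundation→RoughPlumb = 9+7+9 = 25, finish 25.
Without Foundation→RoughPlumb, RoughPlumb's earliest start moves from 16 to 0.
After: Permits→Foundation→RoughElec = 9+7+7 = 23 → 23 days.

23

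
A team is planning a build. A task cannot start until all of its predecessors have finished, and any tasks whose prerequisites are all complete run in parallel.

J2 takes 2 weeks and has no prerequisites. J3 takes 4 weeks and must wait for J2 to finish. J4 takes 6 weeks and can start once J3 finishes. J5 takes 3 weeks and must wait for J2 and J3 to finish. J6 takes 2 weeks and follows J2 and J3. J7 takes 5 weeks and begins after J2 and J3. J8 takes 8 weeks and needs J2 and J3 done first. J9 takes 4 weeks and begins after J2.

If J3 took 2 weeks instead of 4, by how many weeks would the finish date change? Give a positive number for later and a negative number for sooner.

-2

Actual critical path: J2→J3→J8 = 2+4+8 = 14 ⇒ 14 weeks.
J3 lies on that path, so at 2 weeks the path becomes 12 weeks.
No other chain overtakes it, so the finish is 12 weeks.
Change in finish: 12 − 14 = -2 weeks.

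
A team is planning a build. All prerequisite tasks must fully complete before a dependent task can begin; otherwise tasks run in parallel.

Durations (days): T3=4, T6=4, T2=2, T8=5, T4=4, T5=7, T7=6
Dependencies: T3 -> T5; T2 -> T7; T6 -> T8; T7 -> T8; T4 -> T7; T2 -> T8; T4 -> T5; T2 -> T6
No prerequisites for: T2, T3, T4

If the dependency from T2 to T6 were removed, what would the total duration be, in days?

Original critical path: T4→T7→T8 = 4+6+5 = 15 ⇒ 15 days.
Without T2→T6, T6's earliest start moves from 2 to 0.
The longest chain is now T4→T7→T8 = 4+6+5 = 15, so the job takes 15 days.

15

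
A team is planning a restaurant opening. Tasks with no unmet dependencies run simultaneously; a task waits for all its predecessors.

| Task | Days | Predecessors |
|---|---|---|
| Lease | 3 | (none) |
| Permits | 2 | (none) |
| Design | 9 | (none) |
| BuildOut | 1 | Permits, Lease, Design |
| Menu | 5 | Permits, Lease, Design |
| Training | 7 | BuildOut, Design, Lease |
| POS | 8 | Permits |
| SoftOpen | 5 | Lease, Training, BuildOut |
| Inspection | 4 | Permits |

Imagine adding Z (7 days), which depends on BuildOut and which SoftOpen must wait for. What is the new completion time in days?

Originally the schedule takes 22 days.
With Z inserted, SoftOpen now waits for max(Lease, Training, BuildOut, Z).
New critical path: Design→BuildOut→Z→SoftOpen = 9+1+7+5 = 22 ⇒ 22 days.

22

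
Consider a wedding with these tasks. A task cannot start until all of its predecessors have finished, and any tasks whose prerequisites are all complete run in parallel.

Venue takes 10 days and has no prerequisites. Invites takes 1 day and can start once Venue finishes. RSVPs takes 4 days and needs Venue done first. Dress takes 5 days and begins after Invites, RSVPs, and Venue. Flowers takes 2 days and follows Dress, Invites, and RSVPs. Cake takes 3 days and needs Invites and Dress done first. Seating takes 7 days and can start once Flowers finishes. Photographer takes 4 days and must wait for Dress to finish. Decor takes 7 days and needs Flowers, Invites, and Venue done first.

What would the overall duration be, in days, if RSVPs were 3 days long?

27

Baseline: Venue→RSVPs→Dress→Flowers→Seating = 10+4+5+2+7 = 28 → 28 days.
RSVPs is on the critical path; changing it to 3 makes that path 27 days.
That remains the longest chain; total 27 days.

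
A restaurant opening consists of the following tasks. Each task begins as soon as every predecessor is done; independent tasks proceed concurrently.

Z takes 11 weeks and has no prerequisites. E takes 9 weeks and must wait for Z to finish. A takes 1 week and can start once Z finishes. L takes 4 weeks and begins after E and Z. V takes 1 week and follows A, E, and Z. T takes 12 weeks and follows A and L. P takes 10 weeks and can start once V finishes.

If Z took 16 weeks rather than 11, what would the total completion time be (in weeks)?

Baseline: Z→E→L→T = 11+9+4+12 = 36 → 36 weeks.
Z is on the critical path; changing it to 16 makes that path 41 weeks.
That remains the longest chain; total 41 weeks.

41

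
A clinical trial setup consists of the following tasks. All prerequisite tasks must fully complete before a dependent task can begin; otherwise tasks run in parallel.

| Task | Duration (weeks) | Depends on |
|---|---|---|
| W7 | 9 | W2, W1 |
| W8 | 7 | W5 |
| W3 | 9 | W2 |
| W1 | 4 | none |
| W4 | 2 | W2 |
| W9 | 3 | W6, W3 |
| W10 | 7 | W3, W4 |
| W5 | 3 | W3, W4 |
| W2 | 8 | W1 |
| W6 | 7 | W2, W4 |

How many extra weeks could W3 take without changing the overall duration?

The longest chain is W1→W2→W3→W5→W8 = 4+8+9+3+7 = 31; overall finish 31 weeks.
W3 finishes as early as 21 and must finish by 21.
Slack of W3 = 12 − 12 = 0 weeks.

0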